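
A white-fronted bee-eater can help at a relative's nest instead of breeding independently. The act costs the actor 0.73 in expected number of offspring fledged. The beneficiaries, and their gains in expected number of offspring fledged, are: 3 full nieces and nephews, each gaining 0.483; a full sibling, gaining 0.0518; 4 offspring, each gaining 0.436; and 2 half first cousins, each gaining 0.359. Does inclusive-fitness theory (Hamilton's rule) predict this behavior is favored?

Yes

Hamilton's rule: the trait is favored when the sum of r·B over every recipient exceeds the actor's cost C.
r to a full niece or nephew = 1/4 (full aunt/uncle↔niece/nephew: two paths of length 3 through the shared grandparent pair: r = 2·(1/2)^3 = 1/4).
r to a full sibling = 0.5 (full sibs share both parents — two paths of length 2: r = 2·(1/2)^2 = 1/2).
r to an offspring = 1/2 (one parent–offspring link: r = (1/2)^1 = 1/2).
r to a half first cousin = 0.0625 (half first cousins share one grandparent — one path of length 4: r = (1/2)^4 = 1/16).
Summing one r·B term per recipient: 3·0.25·0.483 + 1·0.5·0.0518 + 4·0.5·0.436 + 2·0.0625·0.359 = 1.305025.
1.305025 > 0.73: the indirect benefit exceeds the cost.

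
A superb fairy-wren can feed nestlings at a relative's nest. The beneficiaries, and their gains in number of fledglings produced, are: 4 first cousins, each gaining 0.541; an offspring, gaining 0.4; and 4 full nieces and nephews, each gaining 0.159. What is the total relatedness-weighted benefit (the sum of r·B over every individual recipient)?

0.6295

r to a first cousin = 0.125 (first cousins share one grandparent pair — two paths of length 4: r = 2·(1/2)^4 = 1/8).
r to an offspring = 0.5 (one parent–offspring link: r = (1/2)^1 = 1/2).
r to a full niece or nephew = 1/4 (full aunt/uncle↔niece/nephew: two paths of length 3 through the shared grandparent pair: r = 2·(1/2)^3 = 1/4).
Summing one r·B term per recipient: 4·0.125·0.541 + 1·0.5·0.4 + 4·0.25·0.159 = 0.6295.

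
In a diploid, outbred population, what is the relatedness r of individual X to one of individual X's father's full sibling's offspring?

0.125

Each parent–offspring link contributes a factor of 1/2, and independent paths through distinct common ancestors add.
First cousins share one grandparent pair — two paths of length 4: r = 2·(1/2)^4 = 1/8.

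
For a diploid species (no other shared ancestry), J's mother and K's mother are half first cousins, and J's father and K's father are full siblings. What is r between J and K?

0.140625

Wright's path rule: contributions from independent ancestry routes add.
J and K are related in two ways: half second cousins through their mothers (r = 1/64) and first cousins through their fathers (r = 1/8).
r = 1/64 + 1/8 = 0.140625.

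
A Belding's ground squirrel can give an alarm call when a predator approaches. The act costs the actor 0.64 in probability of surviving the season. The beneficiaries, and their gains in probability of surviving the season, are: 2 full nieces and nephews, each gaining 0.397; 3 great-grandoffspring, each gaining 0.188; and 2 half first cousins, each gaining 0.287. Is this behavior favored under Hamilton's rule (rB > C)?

Hamilton's rule: the trait is favored when the sum of r·B over every recipient exceeds the actor's cost C.
r to a full niece or nephew = 0.25 (full aunt/uncle↔niece/nephew: two paths of length 3 through the shared grandparent pair: r = 2·(1/2)^3 = 1/4).
r to a great-grandoffspring = 1/8 (three parent–offspring links: r = (1/2)^3 = 1/8).
r to a half first cousin = 0.0625 (half first cousins share one grandparent — one path of length 4: r = (1/2)^4 = 1/16).
Summing one r·B term per recipient: 2·0.25·0.397 + 3·0.125·0.188 + 2·0.0625·0.287 = 0.304875.
0.304875 < 0.64: the indirect benefit is less than the cost.

No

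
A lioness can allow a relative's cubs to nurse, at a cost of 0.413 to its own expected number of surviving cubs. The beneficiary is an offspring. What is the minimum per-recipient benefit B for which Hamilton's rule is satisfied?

0.826

r to an offspring = 0.5 (one parent–offspring link: r = (1/2)^1 = 1/2).
Hamilton's rule with n recipients of equal r: n·r·B > C, so B > C/(n·r) = 0.413/(1·0.5) = 0.826.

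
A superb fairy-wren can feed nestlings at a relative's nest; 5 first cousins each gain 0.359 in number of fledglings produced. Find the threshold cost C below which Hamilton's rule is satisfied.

r to a first cousin = 0.125 (first cousins share one grandparent pair — two paths of length 4: r = 2·(1/2)^4 = 1/8).
Hamilton's rule: n·r·B > C, so the trait is favored while C < n·r·B = 5·0.125·0.359 = 0.224375.

0.224375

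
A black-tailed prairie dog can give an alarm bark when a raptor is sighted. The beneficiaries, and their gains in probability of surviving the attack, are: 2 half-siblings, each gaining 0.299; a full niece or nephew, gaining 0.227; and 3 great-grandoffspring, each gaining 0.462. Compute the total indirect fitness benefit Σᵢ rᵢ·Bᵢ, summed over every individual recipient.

r to a half-sibling = 0.25 (half-sibs share one parent — one path of length 2: r = (1/2)^2 = 1/4).
r to a full niece or nephew = 0.25 (full aunt/uncle↔niece/nephew: two paths of length 3 through the shared grandparent pair: r = 2·(1/2)^3 = 1/4).
r to a great-grandoffspring = 0.125 (three parent–offspring links: r = (1/2)^3 = 1/8).
Summing one r·B term per recipient: 2·0.25·0.299 + 1·0.25·0.227 + 3·0.125·0.462 = 0.3795.

0.3795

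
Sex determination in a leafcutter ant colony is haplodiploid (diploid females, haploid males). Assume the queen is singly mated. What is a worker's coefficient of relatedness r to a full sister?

Haplodiploid full sisters inherit their father's entire haploid genome identically (contributing 1/2) and on average half of their mother's contribution (1/2 · 1/2 = 1/4); r = 1/2 + 1/4 = 3/4.

0.75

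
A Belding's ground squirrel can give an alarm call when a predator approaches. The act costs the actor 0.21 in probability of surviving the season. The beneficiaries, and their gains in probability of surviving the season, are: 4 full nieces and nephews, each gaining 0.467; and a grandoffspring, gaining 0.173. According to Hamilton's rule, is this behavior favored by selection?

Hamilton's rule: the trait is favored when the sum of r·B over every recipient exceeds the actor's cost C.
r to a full niece or nephew = 1/4 (full aunt/uncle↔niece/nephew: two paths of length 3 through the shared grandparent pair: r = 2·(1/2)^3 = 1/4).
r to a grandoffspring = 0.25 (two parent–offspring links: r = (1/2)^2 = 1/4).
Summing one r·B term per recipient: 4·0.25·0.467 + 1·0.25·0.173 = 0.51025.
0.51025 > 0.21: the indirect benefit exceeds the cost.

Yes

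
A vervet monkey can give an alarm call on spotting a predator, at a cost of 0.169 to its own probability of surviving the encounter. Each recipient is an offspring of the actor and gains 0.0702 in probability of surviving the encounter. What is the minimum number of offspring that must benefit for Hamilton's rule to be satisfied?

5

r to an offspring = 0.5 (one parent–offspring link: r = (1/2)^1 = 1/2).
Hamilton's rule: n·r·B > C  ⇒  n > C/(r·B) = 0.169/(0.5·0.0702) = 4.815.
The smallest integer exceeding 4.815 is 5.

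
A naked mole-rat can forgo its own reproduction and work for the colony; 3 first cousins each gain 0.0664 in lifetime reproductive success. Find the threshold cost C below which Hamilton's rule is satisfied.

0.0249

r to a first cousin = 0.125 (first cousins share one grandparent pair — two paths of length 4: r = 2·(1/2)^4 = 1/8).
Hamilton's rule: n·r·B > C, so the trait is favored while C < n·r·B = 3·0.125·0.0664 = 0.0249.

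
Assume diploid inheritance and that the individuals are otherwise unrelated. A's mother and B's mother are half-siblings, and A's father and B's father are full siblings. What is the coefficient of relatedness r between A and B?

With two independent routes of shared ancestry, r is the sum of the two contributions.
A and B are related in two ways: half first cousins through their mothers (r = 1/16) and first cousins through their fathers (r = 1/8).
r = 1/16 + 1/8 = 0.1875.

0.1875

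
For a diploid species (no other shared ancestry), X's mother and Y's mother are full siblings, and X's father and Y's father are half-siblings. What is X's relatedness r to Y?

Relatedness sums over independent paths through distinct common ancestors.
X and Y are related in two ways: first cousins through their mothers (r = 1/8) and half first cousins through their fathers (r = 1/16).
r = 1/8 + 1/16 = 0.1875.

0.1875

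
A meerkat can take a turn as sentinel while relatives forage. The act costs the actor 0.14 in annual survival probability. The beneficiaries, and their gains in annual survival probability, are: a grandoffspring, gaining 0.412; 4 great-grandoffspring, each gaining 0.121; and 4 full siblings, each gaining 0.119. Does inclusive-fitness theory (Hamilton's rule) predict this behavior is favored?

Hamilton's rule: the trait is favored when the sum of r·B over every recipient exceeds the actor's cost C.
r to a grandoffspring = 0.25 (two parent–offspring links: r = (1/2)^2 = 1/4).
r to a great-grandoffspring = 1/8 (three parent–offspring links: r = (1/2)^3 = 1/8).
r to a full sibling = 1/2 (full sibs share both parents — two paths of length 2: r = 2·(1/2)^2 = 1/2).
Summing one r·B term per recipient: 1·0.25·0.412 + 4·0.125·0.121 + 4·0.5·0.119 = 0.4015.
0.4015 > 0.14: the indirect benefit exceeds the cost.

Yes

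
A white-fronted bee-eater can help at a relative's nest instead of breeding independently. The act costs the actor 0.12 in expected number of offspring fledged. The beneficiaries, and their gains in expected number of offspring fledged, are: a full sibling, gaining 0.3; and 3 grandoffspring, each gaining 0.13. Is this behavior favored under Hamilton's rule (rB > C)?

Hamilton's rule: the trait is favored when the sum of r·B over every recipient exceeds the actor's cost C.
r to a full sibling = 0.5 (full sibs share both parents — two paths of length 2: r = 2·(1/2)^2 = 1/2).
r to a grandoffspring = 1/4 (two parent–offspring links: r = (1/2)^2 = 1/4).
Summing one r·B term per recipient: 1·0.5·0.3 + 3·0.25·0.13 = 0.2475.
0.2475 > 0.12: the indirect benefit exceeds the cost.

Yes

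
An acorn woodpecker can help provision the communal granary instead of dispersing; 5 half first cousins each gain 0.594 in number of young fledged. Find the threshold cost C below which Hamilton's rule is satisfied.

0.185625

r to a half first cousin = 0.0625 (half first cousins share one grandparent — one path of length 4: r = (1/2)^4 = 1/16).
Hamilton's rule: n·r·B > C, so the trait is favored while C < n·r·B = 5·0.0625·0.594 = 0.185625.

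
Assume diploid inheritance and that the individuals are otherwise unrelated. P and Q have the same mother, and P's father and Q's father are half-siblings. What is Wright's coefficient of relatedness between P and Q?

0.3125

Relatedness sums over independent paths through distinct common ancestors.
P and Q are related in two ways: half-sibs through their shared mother (r = 1/4) and half first cousins through their fathers (r = 1/16).
r = 1/4 + 1/16 = 0.3125.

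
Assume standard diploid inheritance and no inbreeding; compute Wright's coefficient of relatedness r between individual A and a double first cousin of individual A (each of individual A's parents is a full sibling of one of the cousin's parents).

Each parent–offspring link contributes a factor of 1/2, and independent paths through distinct common ancestors add.
Double first cousins share both grandparent pairs — four paths of length 4: r = 4·(1/2)^4 = 1/4.

0.25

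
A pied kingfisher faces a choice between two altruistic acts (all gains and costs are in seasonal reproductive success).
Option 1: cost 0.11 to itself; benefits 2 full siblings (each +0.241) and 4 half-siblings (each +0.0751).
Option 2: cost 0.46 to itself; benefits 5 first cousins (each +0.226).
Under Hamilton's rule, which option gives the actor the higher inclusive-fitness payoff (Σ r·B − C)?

Option 1: r to a full sibling = 0.5.
Option 1: r to a half-sibling = 0.25.
Option 1: Σ r·B − C = (2·0.5·0.241 + 4·0.25·0.0751) − 0.11 = 0.2061.
Option 2: r to a first cousin = 0.125.
Option 2: Σ r·B − C = (5·0.125·0.226) − 0.46 = -0.31875.
Option 1 has the higher net inclusive-fitness payoff.

Option 1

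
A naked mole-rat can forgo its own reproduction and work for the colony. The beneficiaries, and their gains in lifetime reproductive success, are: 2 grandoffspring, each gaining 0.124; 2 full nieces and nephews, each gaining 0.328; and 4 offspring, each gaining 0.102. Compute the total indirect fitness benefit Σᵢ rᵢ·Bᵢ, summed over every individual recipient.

r to a grandoffspring = 0.25 (two parent–offspring links: r = (1/2)^2 = 1/4).
r to a full niece or nephew = 0.25 (full aunt/uncle↔niece/nephew: two paths of length 3 through the shared grandparent pair: r = 2·(1/2)^3 = 1/4).
r to an offspring = 1/2 (one parent–offspring link: r = (1/2)^1 = 1/2).
Summing one r·B term per recipient: 2·0.25·0.124 + 2·0.25·0.328 + 4·0.5·0.102 = 0.43.

0.43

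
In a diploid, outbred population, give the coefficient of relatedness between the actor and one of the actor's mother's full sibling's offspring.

Each parent–offspring link contributes a factor of 1/2, and independent paths through distinct common ancestors add.
First cousins share one grandparent pair — two paths of length 4: r = 2·(1/2)^4 = 1/8.

0.125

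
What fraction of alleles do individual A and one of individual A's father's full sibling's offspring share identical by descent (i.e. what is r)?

0.125

Each parent–offspring link contributes a factor of 1/2, and independent paths through distinct common ancestors add.
First cousins share one grandparent pair — two paths of length 4: r = 2·(1/2)^4 = 1/8.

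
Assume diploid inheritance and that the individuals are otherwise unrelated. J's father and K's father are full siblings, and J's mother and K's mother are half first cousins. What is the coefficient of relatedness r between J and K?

0.140625

Wright's path rule: contributions from independent ancestry routes add.
J and K are related in two ways: first cousins through their fathers (r = 1/8) and half second cousins through their mothers (r = 1/64).
r = 1/8 + 1/64 = 0.140625.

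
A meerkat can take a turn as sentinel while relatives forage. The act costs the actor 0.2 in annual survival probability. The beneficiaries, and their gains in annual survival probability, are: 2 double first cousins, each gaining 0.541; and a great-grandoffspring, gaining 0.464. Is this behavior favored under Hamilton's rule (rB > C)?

Yes

Hamilton's rule: the trait is favored when the sum of r·B over every recipient exceeds the actor's cost C.
r to a double first cousin = 0.25 (double first cousins share both grandparent pairs — four paths of length 4: r = 4·(1/2)^4 = 1/4).
r to a great-grandoffspring = 1/8 (three parent–offspring links: r = (1/2)^3 = 1/8).
Summing one r·B term per recipient: 2·0.25·0.541 + 1·0.125·0.464 = 0.3285.
0.3285 > 0.2: the indirect benefit exceeds the cost.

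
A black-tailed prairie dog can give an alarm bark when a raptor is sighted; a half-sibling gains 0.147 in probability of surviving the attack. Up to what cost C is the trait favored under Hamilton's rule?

0.03675

r to a half-sibling = 1/4 (half-sibs share one parent — one path of length 2: r = (1/2)^2 = 1/4).
Hamilton's rule: n·r·B > C, so the trait is favored while C < n·r·B = 1·0.25·0.147 = 0.03675.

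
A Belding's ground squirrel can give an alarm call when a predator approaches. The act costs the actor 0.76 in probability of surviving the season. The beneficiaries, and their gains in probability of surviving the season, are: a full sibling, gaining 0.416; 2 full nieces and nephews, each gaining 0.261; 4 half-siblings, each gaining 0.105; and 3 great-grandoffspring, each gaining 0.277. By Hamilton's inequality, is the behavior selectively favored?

Hamilton's rule: the trait is favored when the sum of r·B over every recipient exceeds the actor's cost C.
r to a full sibling = 1/2 (full sibs share both parents — two paths of length 2: r = 2·(1/2)^2 = 1/2).
r to a full niece or nephew = 0.25 (full aunt/uncle↔niece/nephew: two paths of length 3 through the shared grandparent pair: r = 2·(1/2)^3 = 1/4).
r to a half-sibling = 1/4 (half-sibs share one parent — one path of length 2: r = (1/2)^2 = 1/4).
r to a great-grandoffspring = 1/8 (three parent–offspring links: r = (1/2)^3 = 1/8).
Summing one r·B term per recipient: 1·0.5·0.416 + 2·0.25·0.261 + 4·0.25·0.105 + 3·0.125·0.277 = 0.547375.
0.547375 < 0.76: the indirect benefit is less than the cost.

No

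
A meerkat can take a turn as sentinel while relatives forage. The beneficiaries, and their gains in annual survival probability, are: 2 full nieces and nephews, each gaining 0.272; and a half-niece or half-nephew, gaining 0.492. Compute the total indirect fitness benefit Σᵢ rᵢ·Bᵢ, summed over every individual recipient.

0.1975

r to a full niece or nephew = 0.25 (full aunt/uncle↔niece/nephew: two paths of length 3 through the shared grandparent pair: r = 2·(1/2)^3 = 1/4).
r to a half-niece or half-nephew = 1/8 (half-aunt/uncle↔niece/nephew: one path of length 3: r = (1/2)^3 = 1/8).
Summing one r·B term per recipient: 2·0.25·0.272 + 1·0.125·0.492 = 0.1975.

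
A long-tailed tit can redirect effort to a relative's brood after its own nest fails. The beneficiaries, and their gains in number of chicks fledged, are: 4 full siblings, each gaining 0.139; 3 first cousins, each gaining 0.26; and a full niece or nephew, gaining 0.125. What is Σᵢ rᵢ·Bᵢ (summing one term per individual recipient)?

r to a full sibling = 0.5 (full sibs share both parents — two paths of length 2: r = 2·(1/2)^2 = 1/2).
r to a first cousin = 0.125 (first cousins share one grandparent pair — two paths of length 4: r = 2·(1/2)^4 = 1/8).
r to a full niece or nephew = 0.25 (full aunt/uncle↔niece/nephew: two paths of length 3 through the shared grandparent pair: r = 2·(1/2)^3 = 1/4).
Summing one r·B term per recipient: 4·0.5·0.139 + 3·0.125·0.26 + 1·0.25·0.125 = 0.40675.

0.40675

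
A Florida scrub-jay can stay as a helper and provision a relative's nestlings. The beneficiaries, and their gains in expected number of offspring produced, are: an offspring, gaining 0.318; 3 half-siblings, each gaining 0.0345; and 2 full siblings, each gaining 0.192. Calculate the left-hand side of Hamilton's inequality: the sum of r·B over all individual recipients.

0.376875

r to an offspring = 0.5 (one parent–offspring link: r = (1/2)^1 = 1/2).
r to a half-sibling = 0.25 (half-sibs share one parent — one path of length 2: r = (1/2)^2 = 1/4).
r to a full sibling = 1/2 (full sibs share both parents — two paths of length 2: r = 2·(1/2)^2 = 1/2).
Summing one r·B term per recipient: 1·0.5·0.318 + 3·0.25·0.0345 + 2·0.5·0.192 = 0.376875.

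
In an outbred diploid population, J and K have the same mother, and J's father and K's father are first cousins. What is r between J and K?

Independent pedigree routes through distinct common ancestors add.
J and K are related in two ways: half-sibs through their shared mother (r = 1/4) and second cousins through their fathers (r = 1/32).
r = 1/4 + 1/32 = 0.28125.

0.28125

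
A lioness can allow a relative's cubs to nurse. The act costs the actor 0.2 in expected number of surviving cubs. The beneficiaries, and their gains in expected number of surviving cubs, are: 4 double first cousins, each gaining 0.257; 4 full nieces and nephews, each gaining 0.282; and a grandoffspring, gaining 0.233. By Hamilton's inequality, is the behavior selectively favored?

Hamilton's rule: the trait is favored when the sum of r·B over every recipient exceeds the actor's cost C.
r to a double first cousin = 1/4 (double first cousins share both grandparent pairs — four paths of length 4: r = 4·(1/2)^4 = 1/4).
r to a full niece or nephew = 0.25 (full aunt/uncle↔niece/nephew: two paths of length 3 through the shared grandparent pair: r = 2·(1/2)^3 = 1/4).
r to a grandoffspring = 0.25 (two parent–offspring links: r = (1/2)^2 = 1/4).
Summing one r·B term per recipient: 4·0.25·0.257 + 4·0.25·0.282 + 1·0.25·0.233 = 0.59725.
0.59725 > 0.2: the indirect benefit exceeds the cost.

Yes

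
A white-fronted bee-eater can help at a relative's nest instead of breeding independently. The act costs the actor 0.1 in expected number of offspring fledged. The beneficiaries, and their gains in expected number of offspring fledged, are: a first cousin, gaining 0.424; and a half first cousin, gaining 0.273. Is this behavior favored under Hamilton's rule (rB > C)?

No

Hamilton's rule: the trait is favored when the sum of r·B over every recipient exceeds the actor's cost C.
r to a first cousin = 0.125 (first cousins share one grandparent pair — two paths of length 4: r = 2·(1/2)^4 = 1/8).
r to a half first cousin = 1/16 (half first cousins share one grandparent — one path of length 4: r = (1/2)^4 = 1/16).
Summing one r·B term per recipient: 1·0.125·0.424 + 1·0.0625·0.273 = 0.0700625.
0.0700625 < 0.1: the indirect benefit is less than the cost.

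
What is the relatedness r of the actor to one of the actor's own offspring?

Each parent–offspring link contributes a factor of 1/2, and independent paths through distinct common ancestors add.
One parent–offspring link: r = (1/2)^1 = 1/2.

0.5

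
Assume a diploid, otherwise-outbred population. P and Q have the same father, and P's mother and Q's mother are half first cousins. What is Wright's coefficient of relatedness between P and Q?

0.265625

With two independent routes of shared ancestry, r is the sum of the two contributions.
P and Q are related in two ways: half-sibs through their shared father (r = 1/4) and half second cousins through their mothers (r = 1/64).
r = 1/4 + 1/64 = 17/64 = 0.265625.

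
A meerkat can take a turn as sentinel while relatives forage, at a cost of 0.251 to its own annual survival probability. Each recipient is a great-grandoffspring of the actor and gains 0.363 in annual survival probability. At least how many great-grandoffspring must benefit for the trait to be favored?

r to a great-grandoffspring = 0.125 (three parent–offspring links: r = (1/2)^3 = 1/8).
Hamilton's rule: n·r·B > C  ⇒  n > C/(r·B) = 0.251/(0.125·0.363) = 5.532.
The smallest integer exceeding 5.532 is 6.

6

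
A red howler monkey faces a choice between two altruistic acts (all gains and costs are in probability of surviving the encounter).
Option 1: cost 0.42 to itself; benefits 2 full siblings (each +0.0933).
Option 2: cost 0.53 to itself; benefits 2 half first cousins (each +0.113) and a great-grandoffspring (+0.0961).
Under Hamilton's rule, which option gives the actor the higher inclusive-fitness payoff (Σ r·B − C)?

Option 1: r to a full sibling = 0.5.
Option 1: Σ r·B − C = (2·0.5·0.0933) − 0.42 = -0.3267.
Option 2: r to a half first cousin = 0.0625.
Option 2: r to a great-grandoffspring = 0.125.
Option 2: Σ r·B − C = (2·0.0625·0.113 + 1·0.125·0.0961) − 0.53 = -0.5038625.
Option 1 has the higher net inclusive-fitness payoff.

Option 1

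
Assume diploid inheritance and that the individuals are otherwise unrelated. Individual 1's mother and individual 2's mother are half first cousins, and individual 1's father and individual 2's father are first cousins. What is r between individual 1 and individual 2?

0.046875

Relatedness sums over independent paths through distinct common ancestors.
Individual 1 and individual 2 are related in two ways: half second cousins through their mothers (r = 1/64) and second cousins through their fathers (r = 1/32).
r = 1/64 + 1/32 = 0.046875.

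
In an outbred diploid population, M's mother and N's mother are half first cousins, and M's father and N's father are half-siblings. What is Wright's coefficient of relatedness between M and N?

Wright's path rule: contributions from independent ancestry routes add.
M and N are related in two ways: half second cousins through their mothers (r = 1/64) and half first cousins through their fathers (r = 1/16).
r = 1/64 + 1/16 = 5/64 = 0.078125.

0.078125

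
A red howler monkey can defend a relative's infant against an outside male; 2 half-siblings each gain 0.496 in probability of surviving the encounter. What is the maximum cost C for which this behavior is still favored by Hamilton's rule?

0.248

r to a half-sibling = 0.25 (half-sibs share one parent — one path of length 2: r = (1/2)^2 = 1/4).
Hamilton's rule: n·r·B > C, so the trait is favored while C < n·r·B = 2·0.25·0.496 = 0.248.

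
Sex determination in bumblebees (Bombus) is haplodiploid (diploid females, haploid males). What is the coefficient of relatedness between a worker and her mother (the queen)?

One meiotic link between diploid queen and diploid daughter: r = 1/2.

0.5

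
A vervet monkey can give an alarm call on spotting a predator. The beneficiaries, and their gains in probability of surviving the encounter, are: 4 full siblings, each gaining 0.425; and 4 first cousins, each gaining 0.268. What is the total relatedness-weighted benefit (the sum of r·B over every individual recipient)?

r to a full sibling = 0.5 (full sibs share both parents — two paths of length 2: r = 2·(1/2)^2 = 1/2).
r to a first cousin = 0.125 (first cousins share one grandparent pair — two paths of length 4: r = 2·(1/2)^4 = 1/8).
Summing one r·B term per recipient: 4·0.5·0.425 + 4·0.125·0.268 = 0.984.

0.984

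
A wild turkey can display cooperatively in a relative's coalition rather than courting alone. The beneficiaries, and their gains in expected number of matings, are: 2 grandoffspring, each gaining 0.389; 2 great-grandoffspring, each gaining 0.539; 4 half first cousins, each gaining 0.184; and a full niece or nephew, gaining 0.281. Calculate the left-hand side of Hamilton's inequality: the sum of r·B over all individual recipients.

r to a grandoffspring = 1/4 (two parent–offspring links: r = (1/2)^2 = 1/4).
r to a great-grandoffspring = 0.125 (three parent–offspring links: r = (1/2)^3 = 1/8).
r to a half first cousin = 0.0625 (half first cousins share one grandparent — one path of length 4: r = (1/2)^4 = 1/16).
r to a full niece or nephew = 1/4 (full aunt/uncle↔niece/nephew: two paths of length 3 through the shared grandparent pair: r = 2·(1/2)^3 = 1/4).
Summing one r·B term per recipient: 2·0.25·0.389 + 2·0.125·0.539 + 4·0.0625·0.184 + 1·0.25·0.281 = 0.4455.

0.4455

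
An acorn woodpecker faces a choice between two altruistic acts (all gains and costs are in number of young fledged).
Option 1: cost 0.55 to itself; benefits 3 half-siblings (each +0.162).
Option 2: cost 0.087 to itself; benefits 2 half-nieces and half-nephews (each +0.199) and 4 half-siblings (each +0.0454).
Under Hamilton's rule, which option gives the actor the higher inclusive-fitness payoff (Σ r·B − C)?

Option 2

Option 1: r to a half-sibling = 0.25.
Option 1: Σ r·B − C = (3·0.25·0.162) − 0.55 = -0.4285.
Option 2: r to a half-niece or half-nephew = 0.125.
Option 2: r to a half-sibling = 0.25.
Option 2: Σ r·B − C = (2·0.125·0.199 + 4·0.25·0.0454) − 0.087 = 0.00815.
Option 2 has the higher net inclusive-fitness payoff.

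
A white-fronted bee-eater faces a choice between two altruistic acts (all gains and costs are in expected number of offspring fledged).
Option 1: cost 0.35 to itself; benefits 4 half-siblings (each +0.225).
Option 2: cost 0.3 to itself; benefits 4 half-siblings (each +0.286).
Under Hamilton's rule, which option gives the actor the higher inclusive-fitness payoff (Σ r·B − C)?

Option 1: r to a half-sibling = 0.25.
Option 1: Σ r·B − C = (4·0.25·0.225) − 0.35 = -0.125.
Option 2: r to a half-sibling = 0.25.
Option 2: Σ r·B − C = (4·0.25·0.286) − 0.3 = -0.014.
Option 2 has the higher net inclusive-fitness payoff.

Option 2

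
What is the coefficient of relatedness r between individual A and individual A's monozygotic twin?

Each parent–offspring link contributes a factor of 1/2, and independent paths through distinct common ancestors add.
Monozygotic twins share every allele identical by descent: r = 1.

1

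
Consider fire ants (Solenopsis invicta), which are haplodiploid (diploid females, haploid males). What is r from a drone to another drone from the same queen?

Haploid brothers each carry a random half of the queen's diploid genome, so on average they share half: r = 1/2.

0.5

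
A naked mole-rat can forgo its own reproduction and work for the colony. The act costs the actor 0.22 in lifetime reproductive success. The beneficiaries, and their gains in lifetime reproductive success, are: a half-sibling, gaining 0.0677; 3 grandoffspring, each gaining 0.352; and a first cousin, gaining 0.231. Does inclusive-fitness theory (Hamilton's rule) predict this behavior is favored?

Yes

Hamilton's rule: the trait is favored when the sum of r·B over every recipient exceeds the actor's cost C.
r to a half-sibling = 0.25 (half-sibs share one parent — one path of length 2: r = (1/2)^2 = 1/4).
r to a grandoffspring = 0.25 (two parent–offspring links: r = (1/2)^2 = 1/4).
r to a first cousin = 0.125 (first cousins share one grandparent pair — two paths of length 4: r = 2·(1/2)^4 = 1/8).
Summing one r·B term per recipient: 1·0.25·0.0677 + 3·0.25·0.352 + 1·0.125·0.231 = 0.3098.
0.3098 > 0.22: the indirect benefit exceeds the cost.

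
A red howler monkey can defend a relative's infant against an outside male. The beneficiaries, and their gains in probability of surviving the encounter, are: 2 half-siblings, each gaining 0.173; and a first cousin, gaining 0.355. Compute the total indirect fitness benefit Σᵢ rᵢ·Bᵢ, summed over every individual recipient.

r to a half-sibling = 1/4 (half-sibs share one parent — one path of length 2: r = (1/2)^2 = 1/4).
r to a first cousin = 0.125 (first cousins share one grandparent pair — two paths of length 4: r = 2·(1/2)^4 = 1/8).
Summing one r·B term per recipient: 2·0.25·0.173 + 1·0.125·0.355 = 0.130875.

0.130875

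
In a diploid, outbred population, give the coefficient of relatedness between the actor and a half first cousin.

0.0625

Each parent–offspring link contributes a factor of 1/2, and independent paths through distinct common ancestors add.
Half first cousins share one grandparent — one path of length 4: r = (1/2)^4 = 1/16.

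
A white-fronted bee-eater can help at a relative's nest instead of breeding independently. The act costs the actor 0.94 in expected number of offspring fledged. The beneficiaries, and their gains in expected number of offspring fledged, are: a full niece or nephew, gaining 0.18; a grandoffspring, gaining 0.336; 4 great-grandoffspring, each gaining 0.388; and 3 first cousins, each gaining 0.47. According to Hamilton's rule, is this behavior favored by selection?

No

Hamilton's rule: the trait is favored when the sum of r·B over every recipient exceeds the actor's cost C.
r to a full niece or nephew = 0.25 (full aunt/uncle↔niece/nephew: two paths of length 3 through the shared grandparent pair: r = 2·(1/2)^3 = 1/4).
r to a grandoffspring = 0.25 (two parent–offspring links: r = (1/2)^2 = 1/4).
r to a great-grandoffspring = 0.125 (three parent–offspring links: r = (1/2)^3 = 1/8).
r to a first cousin = 0.125 (first cousins share one grandparent pair — two paths of length 4: r = 2·(1/2)^4 = 1/8).
Summing one r·B term per recipient: 1·0.25·0.18 + 1·0.25·0.336 + 4·0.125·0.388 + 3·0.125·0.47 = 0.49925.
0.49925 < 0.94: the indirect benefit is less than the cost.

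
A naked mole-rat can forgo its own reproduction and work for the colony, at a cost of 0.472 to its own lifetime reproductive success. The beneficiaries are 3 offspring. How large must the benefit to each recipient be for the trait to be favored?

0.3147

r to an offspring = 0.5 (one parent–offspring link: r = (1/2)^1 = 1/2).
Hamilton's rule with n recipients of equal r: n·r·B > C, so B > C/(n·r) = 0.472/(3·0.5) = 0.3147.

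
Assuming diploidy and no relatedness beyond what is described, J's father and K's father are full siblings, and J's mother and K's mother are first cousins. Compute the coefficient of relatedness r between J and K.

Independent pedigree routes through distinct common ancestors add.
J and K are related in two ways: first cousins through their fathers (r = 1/8) and second cousins through their mothers (r = 1/32).
r = 1/8 + 1/32 = 5/32 = 0.15625.

0.15625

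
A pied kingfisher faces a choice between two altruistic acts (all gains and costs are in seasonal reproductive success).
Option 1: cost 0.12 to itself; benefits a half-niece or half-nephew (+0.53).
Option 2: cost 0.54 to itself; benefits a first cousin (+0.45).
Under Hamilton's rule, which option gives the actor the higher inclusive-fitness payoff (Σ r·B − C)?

Option 1

Option 1: r to a half-niece or half-nephew = 0.125.
Option 1: Σ r·B − C = (1·0.125·0.53) − 0.12 = -0.05375.
Option 2: r to a first cousin = 0.125.
Option 2: Σ r·B − C = (1·0.125·0.45) − 0.54 = -0.48375.
Option 1 has the higher net inclusive-fitness payoff.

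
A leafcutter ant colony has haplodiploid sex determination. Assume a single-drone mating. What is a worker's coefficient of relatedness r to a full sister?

0.75

Haplodiploid full sisters inherit their father's entire haploid genome identically (contributing 1/2) and on average half of their mother's contribution (1/2 · 1/2 = 1/4); r = 1/2 + 1/4 = 3/4.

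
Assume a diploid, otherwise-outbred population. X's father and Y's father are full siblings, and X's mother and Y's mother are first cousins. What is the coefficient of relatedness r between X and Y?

0.15625

Relatedness sums over independent paths through distinct common ancestors.
X and Y are related in two ways: first cousins through their fathers (r = 1/8) and second cousins through their mothers (r = 1/32).
r = 1/8 + 1/32 = 5/32 = 0.15625.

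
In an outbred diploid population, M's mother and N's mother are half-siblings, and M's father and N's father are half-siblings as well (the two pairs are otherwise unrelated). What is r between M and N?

0.125

Relatedness sums over independent paths through distinct common ancestors.
M and N are related in two ways: half first cousins through their mothers (r = 1/16) and half first cousins through their fathers (r = 1/16).
r = 1/16 + 1/16 = 0.125.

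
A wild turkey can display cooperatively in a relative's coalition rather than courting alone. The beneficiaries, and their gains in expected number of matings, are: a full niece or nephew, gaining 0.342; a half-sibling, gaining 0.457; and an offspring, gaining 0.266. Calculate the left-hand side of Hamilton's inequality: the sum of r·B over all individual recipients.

0.33275

r to a full niece or nephew = 1/4 (full aunt/uncle↔niece/nephew: two paths of length 3 through the shared grandparent pair: r = 2·(1/2)^3 = 1/4).
r to a half-sibling = 1/4 (half-sibs share one parent — one path of length 2: r = (1/2)^2 = 1/4).
r to an offspring = 0.5 (one parent–offspring link: r = (1/2)^1 = 1/2).
Summing one r·B term per recipient: 1·0.25·0.342 + 1·0.25·0.457 + 1·0.5·0.266 = 0.33275.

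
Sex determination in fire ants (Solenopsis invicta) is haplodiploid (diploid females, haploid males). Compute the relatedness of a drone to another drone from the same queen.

0.5

Haploid brothers each carry a random half of the queen's diploid genome, so on average they share half: r = 1/2.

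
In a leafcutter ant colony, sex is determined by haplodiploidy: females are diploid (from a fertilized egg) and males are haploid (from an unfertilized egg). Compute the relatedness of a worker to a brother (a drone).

Her haploid brother carries none of their father's genes and a random half of their mother's genome; that half matches the maternal half of her own genome with probability 1/2: r = 1/2 · 1/2 = 1/4.

0.25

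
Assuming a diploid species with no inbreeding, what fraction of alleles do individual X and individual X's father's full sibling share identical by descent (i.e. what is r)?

Each parent–offspring link contributes a factor of 1/2, and independent paths through distinct common ancestors add.
Full aunt/uncle↔niece/nephew: two paths of length 3 through the shared grandparent pair: r = 2·(1/2)^3 = 1/4.

0.25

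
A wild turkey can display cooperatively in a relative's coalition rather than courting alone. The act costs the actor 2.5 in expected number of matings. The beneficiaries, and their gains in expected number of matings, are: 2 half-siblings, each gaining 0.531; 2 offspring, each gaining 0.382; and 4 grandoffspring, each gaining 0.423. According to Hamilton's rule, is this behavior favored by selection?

Hamilton's rule: the trait is favored when the sum of r·B over every recipient exceeds the actor's cost C.
r to a half-sibling = 1/4 (half-sibs share one parent — one path of length 2: r = (1/2)^2 = 1/4).
r to an offspring = 0.5 (one parent–offspring link: r = (1/2)^1 = 1/2).
r to a grandoffspring = 1/4 (two parent–offspring links: r = (1/2)^2 = 1/4).
Summing one r·B term per recipient: 2·0.25·0.531 + 2·0.5·0.382 + 4·0.25·0.423 = 1.0705.
1.0705 < 2.5: the indirect benefit is less than the cost.

No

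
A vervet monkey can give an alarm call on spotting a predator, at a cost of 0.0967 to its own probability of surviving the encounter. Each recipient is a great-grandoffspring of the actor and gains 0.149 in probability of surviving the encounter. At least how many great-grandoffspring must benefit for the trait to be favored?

6

r to a great-grandoffspring = 0.125 (three parent–offspring links: r = (1/2)^3 = 1/8).
Hamilton's rule: n·r·B > C  ⇒  n > C/(r·B) = 0.0967/(0.125·0.149) = 5.192.
The smallest integer exceeding 5.192 is 6.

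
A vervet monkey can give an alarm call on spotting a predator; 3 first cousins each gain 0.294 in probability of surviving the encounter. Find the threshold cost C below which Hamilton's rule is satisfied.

0.11025

r to a first cousin = 1/8 (first cousins share one grandparent pair — two paths of length 4: r = 2·(1/2)^4 = 1/8).
Hamilton's rule: n·r·B > C, so the trait is favored while C < n·r·B = 3·0.125·0.294 = 0.11025.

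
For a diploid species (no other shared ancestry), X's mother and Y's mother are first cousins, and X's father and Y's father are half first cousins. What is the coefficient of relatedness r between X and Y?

Relatedness sums over independent paths through distinct common ancestors.
X and Y are related in two ways: second cousins through their mothers (r = 1/32) and half second cousins through their fathers (r = 1/64).
r = 1/32 + 1/64 = 3/64 = 0.046875.

0.046875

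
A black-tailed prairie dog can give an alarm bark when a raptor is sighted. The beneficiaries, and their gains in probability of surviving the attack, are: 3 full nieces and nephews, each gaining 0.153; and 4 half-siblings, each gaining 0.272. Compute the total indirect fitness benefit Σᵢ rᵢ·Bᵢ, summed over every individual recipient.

0.38675

r to a full niece or nephew = 0.25 (full aunt/uncle↔niece/nephew: two paths of length 3 through the shared grandparent pair: r = 2·(1/2)^3 = 1/4).
r to a half-sibling = 1/4 (half-sibs share one parent — one path of length 2: r = (1/2)^2 = 1/4).
Summing one r·B term per recipient: 3·0.25·0.153 + 4·0.25·0.272 = 0.38675.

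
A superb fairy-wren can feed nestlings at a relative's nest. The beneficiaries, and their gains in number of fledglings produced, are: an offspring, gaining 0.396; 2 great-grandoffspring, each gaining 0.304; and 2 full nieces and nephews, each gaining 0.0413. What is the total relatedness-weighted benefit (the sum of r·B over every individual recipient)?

0.29465

r to an offspring = 1/2 (one parent–offspring link: r = (1/2)^1 = 1/2).
r to a great-grandoffspring = 1/8 (three parent–offspring links: r = (1/2)^3 = 1/8).
r to a full niece or nephew = 0.25 (full aunt/uncle↔niece/nephew: two paths of length 3 through the shared grandparent pair: r = 2·(1/2)^3 = 1/4).
Summing one r·B term per recipient: 1·0.5·0.396 + 2·0.125·0.304 + 2·0.25·0.0413 = 0.29465.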